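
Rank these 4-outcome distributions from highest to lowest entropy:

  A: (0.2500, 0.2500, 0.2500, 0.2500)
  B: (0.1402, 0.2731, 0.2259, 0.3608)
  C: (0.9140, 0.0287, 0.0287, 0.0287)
A > B > C

Key insight: Entropy is maximized by uniform distributions and minimized by concentrated distributions.

- Uniform distributions have maximum entropy log₂(4) = 2.0000 bits
- The more "peaked" or concentrated a distribution, the lower its entropy

Entropies:
  H(A) = 2.0000 bits
  H(B) = 1.9243 bits
  H(C) = 0.5593 bits

Ranking: A > B > C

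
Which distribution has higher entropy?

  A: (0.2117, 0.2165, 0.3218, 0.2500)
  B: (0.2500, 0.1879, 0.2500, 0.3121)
A

Both distributions are close to uniform, making this a harder comparison.

H(A) = 1.9785 bits
H(B) = 1.9775 bits

The distribution closer to uniform has higher entropy.
Answer: A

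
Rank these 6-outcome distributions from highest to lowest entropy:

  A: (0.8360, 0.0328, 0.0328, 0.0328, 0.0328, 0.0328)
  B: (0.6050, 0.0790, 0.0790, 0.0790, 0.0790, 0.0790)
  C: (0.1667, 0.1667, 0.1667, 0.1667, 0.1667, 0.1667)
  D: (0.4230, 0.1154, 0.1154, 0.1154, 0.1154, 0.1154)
C > D > B > A

Key insight: Entropy is maximized by uniform distributions and minimized by concentrated distributions.

Entropies:
  H(A) = 1.0246 bits
  H(B) = 1.8851 bits
  H(C) = 2.5850 bits
  H(D) = 2.3226 bits

Ranking: C > D > B > A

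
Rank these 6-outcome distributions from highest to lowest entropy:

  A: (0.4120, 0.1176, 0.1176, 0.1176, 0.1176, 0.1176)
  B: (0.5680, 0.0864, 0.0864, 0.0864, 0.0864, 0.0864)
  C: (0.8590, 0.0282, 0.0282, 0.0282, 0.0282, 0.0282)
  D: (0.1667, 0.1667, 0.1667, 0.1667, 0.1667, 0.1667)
D > A > B > C

Key insight: Entropy is maximized by uniform distributions and minimized by concentrated distributions.

Entropies:
  H(A) = 2.3428 bits
  H(B) = 1.9897 bits
  H(C) = 0.9142 bits
  H(D) = 2.5850 bits

Ranking: D > A > B > C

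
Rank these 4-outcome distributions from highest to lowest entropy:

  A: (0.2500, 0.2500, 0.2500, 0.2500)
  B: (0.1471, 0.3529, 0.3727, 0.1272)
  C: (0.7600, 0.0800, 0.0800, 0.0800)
A > B > C

Key insight: Entropy is maximized by uniform distributions and minimized by concentrated distributions.

- Uniform distributions have maximum entropy log₂(4) = 2.0000 bits
- The more "peaked" or concentrated a distribution, the lower its entropy

Entropies:
  H(A) = 2.0000 bits
  H(B) = 1.8462 bits
  H(C) = 1.1754 bits

Ranking: A > B > C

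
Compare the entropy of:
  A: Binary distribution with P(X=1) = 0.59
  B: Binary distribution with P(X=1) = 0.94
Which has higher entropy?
A

For binary distributions, entropy is maximized at p=0.5 and decreases as p moves toward 0 or 1.

H(A) = H(0.59) = 0.9765 bits
H(B) = H(0.94) = 0.3274 bits

Distribution A (p=0.59) is closer to uniform (p=0.5), so it has higher entropy.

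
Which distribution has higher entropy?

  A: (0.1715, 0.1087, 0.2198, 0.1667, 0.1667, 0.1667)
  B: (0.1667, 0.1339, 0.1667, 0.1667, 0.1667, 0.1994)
B

Both distributions are close to uniform, making this a harder comparison.

H(A) = 2.5572 bits
H(B) = 2.5756 bits

The distribution closer to uniform has higher entropy.
Answer: B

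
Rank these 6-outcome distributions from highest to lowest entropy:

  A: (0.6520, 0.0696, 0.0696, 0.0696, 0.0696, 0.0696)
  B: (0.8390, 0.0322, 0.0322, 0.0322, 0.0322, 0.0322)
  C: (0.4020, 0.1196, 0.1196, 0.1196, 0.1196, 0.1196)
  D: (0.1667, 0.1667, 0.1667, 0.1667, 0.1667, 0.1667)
D > C > A > B

Key insight: Entropy is maximized by uniform distributions and minimized by concentrated distributions.

Entropies:
  H(A) = 1.7403 bits
  H(B) = 1.0105 bits
  H(C) = 2.3606 bits
  H(D) = 2.5850 bits

Ranking: D > C > A > B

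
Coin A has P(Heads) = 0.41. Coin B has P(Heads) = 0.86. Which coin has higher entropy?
A

For binary distributions, entropy is maximized at p=0.5 and decreases as p moves toward 0 or 1.

H(A) = H(0.41) = 0.9765 bits
H(B) = H(0.86) = 0.5842 bits

Distribution A (p=0.41) is closer to uniform (p=0.5), so it has higher entropy.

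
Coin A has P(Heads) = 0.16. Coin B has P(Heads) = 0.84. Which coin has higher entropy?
Equal

For binary distributions, entropy is maximized at p=0.5 and decreases as p moves toward 0 or 1.

H(A) = H(0.16) = 0.6343 bits
H(B) = H(0.84) = 0.6343 bits

Both distributions are equally far from uniform (|0.16-0.5| = |0.84-0.5|), so they have the same entropy.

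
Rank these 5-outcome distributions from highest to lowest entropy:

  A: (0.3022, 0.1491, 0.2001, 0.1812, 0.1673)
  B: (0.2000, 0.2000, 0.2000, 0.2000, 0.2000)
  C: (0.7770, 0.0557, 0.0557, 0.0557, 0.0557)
B > A > C

Key insight: Entropy is maximized by uniform distributions and minimized by concentrated distributions.

- Uniform distributions have maximum entropy log₂(5) = 2.3219 bits
- The more "peaked" or concentrated a distribution, the lower its entropy

Entropies:
  H(A) = 2.2738 bits
  H(B) = 2.3219 bits
  H(C) = 1.2116 bits

Ranking: B > A > C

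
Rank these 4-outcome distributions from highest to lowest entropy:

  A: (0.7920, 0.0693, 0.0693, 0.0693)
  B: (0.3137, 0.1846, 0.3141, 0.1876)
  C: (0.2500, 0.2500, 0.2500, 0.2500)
C > B > A

Key insight: Entropy is maximized by uniform distributions and minimized by concentrated distributions.

- Uniform distributions have maximum entropy log₂(4) = 2.0000 bits
- The more "peaked" or concentrated a distribution, the lower its entropy

Entropies:
  H(A) = 1.0673 bits
  H(B) = 1.9523 bits
  H(C) = 2.0000 bits

Ranking: C > B > A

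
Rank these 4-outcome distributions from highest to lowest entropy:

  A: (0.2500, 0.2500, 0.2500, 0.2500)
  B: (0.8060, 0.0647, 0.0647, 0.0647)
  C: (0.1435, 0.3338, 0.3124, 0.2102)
A > C > B

Key insight: Entropy is maximized by uniform distributions and minimized by concentrated distributions.

- Uniform distributions have maximum entropy log₂(4) = 2.0000 bits
- The more "peaked" or concentrated a distribution, the lower its entropy

Entropies:
  H(A) = 2.0000 bits
  H(B) = 1.0172 bits
  H(C) = 1.9278 bits

Ranking: A > C > B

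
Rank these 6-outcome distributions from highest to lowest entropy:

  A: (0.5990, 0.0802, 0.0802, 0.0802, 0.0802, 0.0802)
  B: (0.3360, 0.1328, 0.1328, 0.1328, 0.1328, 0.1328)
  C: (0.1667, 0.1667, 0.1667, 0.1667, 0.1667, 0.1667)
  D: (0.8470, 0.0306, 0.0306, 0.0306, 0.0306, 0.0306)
C > B > A > D

Key insight: Entropy is maximized by uniform distributions and minimized by concentrated distributions.

Entropies:
  H(A) = 1.9026 bits
  H(B) = 2.4627 bits
  H(C) = 2.5850 bits
  H(D) = 0.9726 bits

Ranking: C > B > A > D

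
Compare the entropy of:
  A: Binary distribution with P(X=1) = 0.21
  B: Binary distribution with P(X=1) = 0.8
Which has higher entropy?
A

For binary distributions, entropy is maximized at p=0.5 and decreases as p moves toward 0 or 1.

H(A) = H(0.21) = 0.7415 bits
H(B) = H(0.8) = 0.7219 bits

Distribution A (p=0.21) is closer to uniform (p=0.5), so it has higher entropy.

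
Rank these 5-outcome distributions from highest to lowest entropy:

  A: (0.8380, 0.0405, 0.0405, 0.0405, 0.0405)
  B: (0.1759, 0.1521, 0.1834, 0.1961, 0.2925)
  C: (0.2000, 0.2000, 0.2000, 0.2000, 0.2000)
C > B > A

Key insight: Entropy is maximized by uniform distributions and minimized by concentrated distributions.

- Uniform distributions have maximum entropy log₂(5) = 2.3219 bits
- The more "peaked" or concentrated a distribution, the lower its entropy

Entropies:
  H(A) = 0.9631 bits
  H(B) = 2.2827 bits
  H(C) = 2.3219 bits

Ranking: C > B > A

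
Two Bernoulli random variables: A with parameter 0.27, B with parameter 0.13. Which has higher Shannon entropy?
A

For binary distributions, entropy is maximized at p=0.5 and decreases as p moves toward 0 or 1.

H(A) = H(0.27) = 0.8415 bits
H(B) = H(0.13) = 0.5574 bits

Distribution A (p=0.27) is closer to uniform (p=0.5), so it has higher entropy.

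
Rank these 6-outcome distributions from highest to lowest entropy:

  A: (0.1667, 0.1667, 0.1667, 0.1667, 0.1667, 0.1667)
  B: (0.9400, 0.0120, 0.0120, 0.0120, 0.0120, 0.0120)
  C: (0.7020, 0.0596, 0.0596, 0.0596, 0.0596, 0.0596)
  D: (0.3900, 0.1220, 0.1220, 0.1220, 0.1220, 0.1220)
A > D > C > B

Key insight: Entropy is maximized by uniform distributions and minimized by concentrated distributions.

Entropies:
  H(A) = 2.5850 bits
  H(B) = 0.4668 bits
  H(C) = 1.5708 bits
  H(D) = 2.3812 bits

Ranking: A > D > C > B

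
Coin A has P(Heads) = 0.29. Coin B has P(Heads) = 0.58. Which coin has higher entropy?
B

For binary distributions, entropy is maximized at p=0.5 and decreases as p moves toward 0 or 1.

H(A) = H(0.29) = 0.8687 bits
H(B) = H(0.58) = 0.9815 bits

Distribution B (p=0.58) is closer to uniform (p=0.5), so it has higher entropy.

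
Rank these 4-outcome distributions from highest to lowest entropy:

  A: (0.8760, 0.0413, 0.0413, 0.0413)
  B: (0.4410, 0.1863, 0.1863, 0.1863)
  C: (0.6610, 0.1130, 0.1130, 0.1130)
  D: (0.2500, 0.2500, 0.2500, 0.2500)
D > B > C > A

Key insight: Entropy is maximized by uniform distributions and minimized by concentrated distributions.

Entropies:
  H(A) = 0.7373 bits
  H(B) = 1.8759 bits
  H(C) = 1.4612 bits
  H(D) = 2.0000 bits

Ranking: D > B > C > A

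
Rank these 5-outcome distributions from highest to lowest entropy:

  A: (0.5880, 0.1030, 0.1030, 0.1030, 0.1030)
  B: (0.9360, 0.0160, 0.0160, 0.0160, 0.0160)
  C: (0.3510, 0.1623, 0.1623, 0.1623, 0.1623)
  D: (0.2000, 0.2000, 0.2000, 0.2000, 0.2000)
D > C > A > B

Key insight: Entropy is maximized by uniform distributions and minimized by concentrated distributions.

Entropies:
  H(A) = 1.8015 bits
  H(B) = 0.4711 bits
  H(C) = 2.2330 bits
  H(D) = 2.3219 bits

Ranking: D > C > A > B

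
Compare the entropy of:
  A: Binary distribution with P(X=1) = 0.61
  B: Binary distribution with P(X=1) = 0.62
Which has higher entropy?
A

For binary distributions, entropy is maximized at p=0.5 and decreases as p moves toward 0 or 1.

H(A) = H(0.61) = 0.9648 bits
H(B) = H(0.62) = 0.9580 bits

Distribution A (p=0.61) is closer to uniform (p=0.5), so it has higher entropy.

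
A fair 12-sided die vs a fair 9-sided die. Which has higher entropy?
12-sided die

Both are uniform distributions; for uniform over n outcomes, H = log₂(n). H(12-sided) = log₂(12) = 3.585 bits and H(9-sided) = log₂(9) = 3.170 bits. More outcomes in a uniform distribution means higher entropy.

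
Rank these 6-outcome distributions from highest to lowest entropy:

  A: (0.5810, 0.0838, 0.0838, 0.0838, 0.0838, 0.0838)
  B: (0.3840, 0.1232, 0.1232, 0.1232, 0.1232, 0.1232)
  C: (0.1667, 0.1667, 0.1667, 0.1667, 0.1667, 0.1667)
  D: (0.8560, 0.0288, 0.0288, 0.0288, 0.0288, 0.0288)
C > B > A > D

Key insight: Entropy is maximized by uniform distributions and minimized by concentrated distributions.

Entropies:
  H(A) = 1.9539 bits
  H(B) = 2.3911 bits
  H(C) = 2.5850 bits
  H(D) = 0.9290 bits

Ranking: C > B > A > D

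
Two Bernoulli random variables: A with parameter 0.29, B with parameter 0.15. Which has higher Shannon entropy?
A

For binary distributions, entropy is maximized at p=0.5 and decreases as p moves toward 0 or 1.

H(A) = H(0.29) = 0.8687 bits
H(B) = H(0.15) = 0.6098 bits

Distribution A (p=0.29) is closer to uniform (p=0.5), so it has higher entropy.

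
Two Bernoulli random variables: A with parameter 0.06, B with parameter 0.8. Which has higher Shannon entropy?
B

For binary distributions, entropy is maximized at p=0.5 and decreases as p moves toward 0 or 1.

H(A) = H(0.06) = 0.3274 bits
H(B) = H(0.8) = 0.7219 bits

Distribution B (p=0.8) is closer to uniform (p=0.5), so it has higher entropy.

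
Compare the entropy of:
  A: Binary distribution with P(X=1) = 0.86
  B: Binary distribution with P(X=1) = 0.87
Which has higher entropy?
A

For binary distributions, entropy is maximized at p=0.5 and decreases as p moves toward 0 or 1.

H(A) = H(0.86) = 0.5842 bits
H(B) = H(0.87) = 0.5574 bits

Distribution A (p=0.86) is closer to uniform (p=0.5), so it has higher entropy.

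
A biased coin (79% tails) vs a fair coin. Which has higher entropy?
Fair coin

The fair coin is uniform (p=0.5), maximizing binary entropy at 1 bit. The biased coin has H(0.79) ≈ 0.741 bits — its outcome is more predictable, so its entropy is lower.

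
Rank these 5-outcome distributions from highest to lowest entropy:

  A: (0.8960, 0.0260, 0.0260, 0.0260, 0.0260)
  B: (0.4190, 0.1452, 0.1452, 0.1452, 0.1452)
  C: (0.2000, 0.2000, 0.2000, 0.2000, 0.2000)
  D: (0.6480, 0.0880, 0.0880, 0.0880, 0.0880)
C > B > D > A

Key insight: Entropy is maximized by uniform distributions and minimized by concentrated distributions.

Entropies:
  H(A) = 0.6895 bits
  H(B) = 2.1430 bits
  H(C) = 2.3219 bits
  H(D) = 1.6398 bits

Ranking: C > B > D > A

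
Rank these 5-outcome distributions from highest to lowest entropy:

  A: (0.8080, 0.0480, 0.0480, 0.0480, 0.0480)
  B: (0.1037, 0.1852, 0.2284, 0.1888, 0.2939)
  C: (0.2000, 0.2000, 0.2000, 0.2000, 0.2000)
C > B > A

Key insight: Entropy is maximized by uniform distributions and minimized by concentrated distributions.

- Uniform distributions have maximum entropy log₂(5) = 2.3219 bits
- The more "peaked" or concentrated a distribution, the lower its entropy

Entropies:
  H(A) = 1.0896 bits
  H(B) = 2.2494 bits
  H(C) = 2.3219 bits

Ranking: C > B > A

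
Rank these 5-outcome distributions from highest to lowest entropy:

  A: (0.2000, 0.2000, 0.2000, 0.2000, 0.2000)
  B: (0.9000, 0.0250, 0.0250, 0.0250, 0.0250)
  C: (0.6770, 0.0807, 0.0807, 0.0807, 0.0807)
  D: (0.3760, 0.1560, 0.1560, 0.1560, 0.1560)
A > D > C > B

Key insight: Entropy is maximized by uniform distributions and minimized by concentrated distributions.

Entropies:
  H(A) = 2.3219 bits
  H(B) = 0.6690 bits
  H(C) = 1.5536 bits
  H(D) = 2.2032 bits

Ranking: A > D > C > B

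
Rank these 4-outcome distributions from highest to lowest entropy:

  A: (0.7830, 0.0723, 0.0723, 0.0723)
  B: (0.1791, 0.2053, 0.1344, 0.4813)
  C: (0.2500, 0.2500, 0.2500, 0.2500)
C > B > A

Key insight: Entropy is maximized by uniform distributions and minimized by concentrated distributions.

- Uniform distributions have maximum entropy log₂(4) = 2.0000 bits
- The more "peaked" or concentrated a distribution, the lower its entropy

Entropies:
  H(A) = 1.0986 bits
  H(B) = 1.8102 bits
  H(C) = 2.0000 bits

Ranking: C > B > A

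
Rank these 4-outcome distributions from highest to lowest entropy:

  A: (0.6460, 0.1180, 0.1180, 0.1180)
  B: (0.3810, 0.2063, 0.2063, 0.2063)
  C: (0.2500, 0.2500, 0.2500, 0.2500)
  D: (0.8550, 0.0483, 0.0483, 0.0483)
C > B > A > D

Key insight: Entropy is maximized by uniform distributions and minimized by concentrated distributions.

Entropies:
  H(A) = 1.4987 bits
  H(B) = 1.9398 bits
  H(C) = 2.0000 bits
  H(D) = 0.8270 bits

Ranking: C > B > A > D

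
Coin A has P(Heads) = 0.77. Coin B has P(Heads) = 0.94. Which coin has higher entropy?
A

For binary distributions, entropy is maximized at p=0.5 and decreases as p moves toward 0 or 1.

H(A) = H(0.77) = 0.7780 bits
H(B) = H(0.94) = 0.3274 bits

Distribution A (p=0.77) is closer to uniform (p=0.5), so it has higher entropy.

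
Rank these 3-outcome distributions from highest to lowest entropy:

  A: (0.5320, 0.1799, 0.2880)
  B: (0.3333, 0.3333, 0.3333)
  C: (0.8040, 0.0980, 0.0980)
B > A > C

Key insight: Entropy is maximized by uniform distributions and minimized by concentrated distributions.

- Uniform distributions have maximum entropy log₂(3) = 1.5850 bits
- The more "peaked" or concentrated a distribution, the lower its entropy

Entropies:
  H(A) = 1.4468 bits
  H(B) = 1.5850 bits
  H(C) = 0.9099 bits

Ranking: B > A > C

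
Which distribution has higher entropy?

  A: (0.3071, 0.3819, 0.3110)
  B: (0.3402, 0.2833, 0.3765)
A

Both distributions are close to uniform, making this a harder comparison.

H(A) = 1.5774 bits
H(B) = 1.5753 bits

The distribution closer to uniform has higher entropy.
Answer: A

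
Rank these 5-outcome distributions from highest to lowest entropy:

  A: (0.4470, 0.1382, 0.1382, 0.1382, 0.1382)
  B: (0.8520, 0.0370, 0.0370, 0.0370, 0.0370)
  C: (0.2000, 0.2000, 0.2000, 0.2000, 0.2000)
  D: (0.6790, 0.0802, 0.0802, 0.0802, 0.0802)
C > A > D > B

Key insight: Entropy is maximized by uniform distributions and minimized by concentrated distributions.

Entropies:
  H(A) = 2.0979 bits
  H(B) = 0.9008 bits
  H(C) = 2.3219 bits
  H(D) = 1.5475 bits

Ranking: C > A > D > B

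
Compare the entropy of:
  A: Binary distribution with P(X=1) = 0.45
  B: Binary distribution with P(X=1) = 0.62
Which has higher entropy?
A

For binary distributions, entropy is maximized at p=0.5 and decreases as p moves toward 0 or 1.

H(A) = H(0.45) = 0.9928 bits
H(B) = H(0.62) = 0.9580 bits

Distribution A (p=0.45) is closer to uniform (p=0.5), so it has higher entropy.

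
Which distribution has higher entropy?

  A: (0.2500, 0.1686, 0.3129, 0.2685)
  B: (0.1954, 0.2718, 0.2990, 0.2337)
B

Both distributions are close to uniform, making this a harder comparison.

H(A) = 1.9668 bits
H(B) = 1.9821 bits

The distribution closer to uniform has higher entropy.
Answer: B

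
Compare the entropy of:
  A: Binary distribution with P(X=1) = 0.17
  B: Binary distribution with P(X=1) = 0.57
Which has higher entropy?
B

For binary distributions, entropy is maximized at p=0.5 and decreases as p moves toward 0 or 1.

H(A) = H(0.17) = 0.6577 bits
H(B) = H(0.57) = 0.9858 bits

Distribution B (p=0.57) is closer to uniform (p=0.5), so it has higher entropy.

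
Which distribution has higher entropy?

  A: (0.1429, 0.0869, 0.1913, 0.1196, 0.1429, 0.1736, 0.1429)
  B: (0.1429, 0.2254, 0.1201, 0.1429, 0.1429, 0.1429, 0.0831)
A

Both distributions are close to uniform, making this a harder comparison.

H(A) = 2.7709 bits
H(B) = 2.7541 bits

The distribution closer to uniform has higher entropy.
Answer: A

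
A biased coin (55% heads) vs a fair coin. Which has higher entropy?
Fair coin

The fair coin is uniform (p=0.5), maximizing binary entropy at 1 bit. The biased coin has H(0.55) ≈ 0.993 bits — its outcome is more predictable, so its entropy is lower.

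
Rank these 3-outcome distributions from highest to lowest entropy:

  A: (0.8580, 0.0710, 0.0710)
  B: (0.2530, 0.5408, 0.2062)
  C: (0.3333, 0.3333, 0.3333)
C > B > A

Key insight: Entropy is maximized by uniform distributions and minimized by concentrated distributions.

- Uniform distributions have maximum entropy log₂(3) = 1.5850 bits
- The more "peaked" or concentrated a distribution, the lower its entropy

Entropies:
  H(A) = 0.7315 bits
  H(B) = 1.4509 bits
  H(C) = 1.5850 bits

Ranking: C > B > A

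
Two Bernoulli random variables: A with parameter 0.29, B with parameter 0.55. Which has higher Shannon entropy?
B

For binary distributions, entropy is maximized at p=0.5 and decreases as p moves toward 0 or 1.

H(A) = H(0.29) = 0.8687 bits
H(B) = H(0.55) = 0.9928 bits

Distribution B (p=0.55) is closer to uniform (p=0.5), so it has higher entropy.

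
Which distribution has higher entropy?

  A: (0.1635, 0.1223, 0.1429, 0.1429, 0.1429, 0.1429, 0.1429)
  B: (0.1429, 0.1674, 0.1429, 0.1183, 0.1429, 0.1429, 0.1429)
A

Both distributions are close to uniform, making this a harder comparison.

H(A) = 2.8031 bits
H(B) = 2.8012 bits

The distribution closer to uniform has higher entropy.
Answer: A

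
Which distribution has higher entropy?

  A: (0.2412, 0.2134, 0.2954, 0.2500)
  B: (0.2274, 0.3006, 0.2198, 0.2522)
A

Both distributions are close to uniform, making this a harder comparison.

H(A) = 1.9901 bits
H(B) = 1.9888 bits

The distribution closer to uniform has higher entropy.
Answer: A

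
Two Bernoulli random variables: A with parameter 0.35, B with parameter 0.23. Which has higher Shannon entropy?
A

For binary distributions, entropy is maximized at p=0.5 and decreases as p moves toward 0 or 1.

H(A) = H(0.35) = 0.9341 bits
H(B) = H(0.23) = 0.7780 bits

Distribution A (p=0.35) is closer to uniform (p=0.5), so it has higher entropy.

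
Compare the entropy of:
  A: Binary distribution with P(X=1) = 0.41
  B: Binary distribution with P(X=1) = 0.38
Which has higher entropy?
A

For binary distributions, entropy is maximized at p=0.5 and decreases as p moves toward 0 or 1.

H(A) = H(0.41) = 0.9765 bits
H(B) = H(0.38) = 0.9580 bits

Distribution A (p=0.41) is closer to uniform (p=0.5), so it has higher entropy.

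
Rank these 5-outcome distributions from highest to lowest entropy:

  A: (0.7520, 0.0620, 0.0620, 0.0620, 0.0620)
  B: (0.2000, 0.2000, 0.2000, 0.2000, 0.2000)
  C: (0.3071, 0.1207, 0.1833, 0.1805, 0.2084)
B > C > A

Key insight: Entropy is maximized by uniform distributions and minimized by concentrated distributions.

- Uniform distributions have maximum entropy log₂(5) = 2.3219 bits
- The more "peaked" or concentrated a distribution, the lower its entropy

Entropies:
  H(A) = 1.3041 bits
  H(B) = 2.3219 bits
  H(C) = 2.2572 bits

Ranking: B > C > A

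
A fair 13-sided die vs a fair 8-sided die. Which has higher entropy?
13-sided die

Both are uniform distributions; for uniform over n outcomes, H = log₂(n). H(13-sided) = log₂(13) = 3.700 bits and H(8-sided) = log₂(8) = 3.000 bits. More outcomes in a uniform distribution means higher entropy.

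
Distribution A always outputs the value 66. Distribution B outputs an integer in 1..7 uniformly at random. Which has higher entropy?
B

A is deterministic, so H(A) = 0. B is uniform over 7 outcomes, so H(B) = log₂(7) = 2.807 bits. Any distribution with genuine randomness has higher entropy than a deterministic one.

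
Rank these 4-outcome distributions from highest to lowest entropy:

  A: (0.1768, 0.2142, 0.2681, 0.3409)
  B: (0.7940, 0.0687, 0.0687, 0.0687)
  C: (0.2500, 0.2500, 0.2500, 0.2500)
C > A > B

Key insight: Entropy is maximized by uniform distributions and minimized by concentrated distributions.

- Uniform distributions have maximum entropy log₂(4) = 2.0000 bits
- The more "peaked" or concentrated a distribution, the lower its entropy

Entropies:
  H(A) = 1.9565 bits
  H(B) = 1.0603 bits
  H(C) = 2.0000 bits

Ranking: C > A > B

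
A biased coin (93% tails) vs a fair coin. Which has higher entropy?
Fair coin

The fair coin is uniform (p=0.5), maximizing binary entropy at 1 bit. The biased coin has H(0.93) ≈ 0.366 bits — its outcome is more predictable, so its entropy is lower.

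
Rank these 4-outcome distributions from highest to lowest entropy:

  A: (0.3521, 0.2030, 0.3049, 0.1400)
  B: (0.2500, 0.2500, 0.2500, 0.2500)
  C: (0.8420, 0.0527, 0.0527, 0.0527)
B > A > C

Key insight: Entropy is maximized by uniform distributions and minimized by concentrated distributions.

- Uniform distributions have maximum entropy log₂(4) = 2.0000 bits
- The more "peaked" or concentrated a distribution, the lower its entropy

Entropies:
  H(A) = 1.9169 bits
  H(B) = 2.0000 bits
  H(C) = 0.8799 bits

Ranking: B > A > C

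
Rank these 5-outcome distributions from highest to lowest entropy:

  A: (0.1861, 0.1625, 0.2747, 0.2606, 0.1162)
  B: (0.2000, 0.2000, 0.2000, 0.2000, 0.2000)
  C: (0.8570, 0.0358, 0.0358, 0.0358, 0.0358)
B > A > C

Key insight: Entropy is maximized by uniform distributions and minimized by concentrated distributions.

- Uniform distributions have maximum entropy log₂(5) = 2.3219 bits
- The more "peaked" or concentrated a distribution, the lower its entropy

Entropies:
  H(A) = 2.2558 bits
  H(B) = 2.3219 bits
  H(C) = 0.8780 bits

Ranking: B > A > C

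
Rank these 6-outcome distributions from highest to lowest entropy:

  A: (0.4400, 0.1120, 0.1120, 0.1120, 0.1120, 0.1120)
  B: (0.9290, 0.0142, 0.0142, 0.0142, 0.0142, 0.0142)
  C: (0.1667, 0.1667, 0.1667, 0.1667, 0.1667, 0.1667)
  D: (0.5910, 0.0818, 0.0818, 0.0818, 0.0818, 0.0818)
C > A > D > B

Key insight: Entropy is maximized by uniform distributions and minimized by concentrated distributions.

Entropies:
  H(A) = 2.2899 bits
  H(B) = 0.5345 bits
  H(C) = 2.5850 bits
  H(D) = 1.9256 bits

Ranking: C > A > D > B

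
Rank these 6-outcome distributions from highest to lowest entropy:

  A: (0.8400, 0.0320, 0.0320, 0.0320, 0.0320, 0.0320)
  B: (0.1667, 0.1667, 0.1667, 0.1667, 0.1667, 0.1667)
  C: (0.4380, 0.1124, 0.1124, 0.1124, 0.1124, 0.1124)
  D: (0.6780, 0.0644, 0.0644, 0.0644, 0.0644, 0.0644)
B > C > D > A

Key insight: Entropy is maximized by uniform distributions and minimized by concentrated distributions.

Entropies:
  H(A) = 1.0058 bits
  H(B) = 2.5850 bits
  H(C) = 2.2938 bits
  H(D) = 1.6542 bits

Ranking: B > C > D > A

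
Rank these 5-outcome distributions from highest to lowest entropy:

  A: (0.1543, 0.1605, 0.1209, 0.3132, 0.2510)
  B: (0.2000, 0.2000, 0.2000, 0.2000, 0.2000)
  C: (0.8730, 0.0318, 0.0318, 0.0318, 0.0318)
B > A > C

Key insight: Entropy is maximized by uniform distributions and minimized by concentrated distributions.

- Uniform distributions have maximum entropy log₂(5) = 2.3219 bits
- The more "peaked" or concentrated a distribution, the lower its entropy

Entropies:
  H(A) = 2.2334 bits
  H(B) = 2.3219 bits
  H(C) = 0.8032 bits

Ranking: B > A > C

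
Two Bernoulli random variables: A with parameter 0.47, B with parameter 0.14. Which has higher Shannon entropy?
A

For binary distributions, entropy is maximized at p=0.5 and decreases as p moves toward 0 or 1.

H(A) = H(0.47) = 0.9974 bits
H(B) = H(0.14) = 0.5842 bits

Distribution A (p=0.47) is closer to uniform (p=0.5), so it has higher entropy.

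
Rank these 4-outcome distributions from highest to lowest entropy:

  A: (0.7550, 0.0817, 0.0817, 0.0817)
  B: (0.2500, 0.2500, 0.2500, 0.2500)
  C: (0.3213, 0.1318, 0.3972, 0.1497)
B > C > A

Key insight: Entropy is maximized by uniform distributions and minimized by concentrated distributions.

- Uniform distributions have maximum entropy log₂(4) = 2.0000 bits
- The more "peaked" or concentrated a distribution, the lower its entropy

Entropies:
  H(A) = 1.1916 bits
  H(B) = 2.0000 bits
  H(C) = 1.8509 bits

Ranking: B > C > A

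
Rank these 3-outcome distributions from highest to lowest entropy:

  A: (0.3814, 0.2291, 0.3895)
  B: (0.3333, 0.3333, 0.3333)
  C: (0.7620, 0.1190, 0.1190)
B > A > C

Key insight: Entropy is maximized by uniform distributions and minimized by concentrated distributions.

- Uniform distributions have maximum entropy log₂(3) = 1.5850 bits
- The more "peaked" or concentrated a distribution, the lower its entropy

Entropies:
  H(A) = 1.5473 bits
  H(B) = 1.5850 bits
  H(C) = 1.0297 bits

Ranking: B > A > C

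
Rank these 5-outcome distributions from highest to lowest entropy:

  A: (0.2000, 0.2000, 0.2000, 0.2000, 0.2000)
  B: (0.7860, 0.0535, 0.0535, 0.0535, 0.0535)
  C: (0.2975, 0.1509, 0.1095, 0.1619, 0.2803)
A > C > B

Key insight: Entropy is maximized by uniform distributions and minimized by concentrated distributions.

- Uniform distributions have maximum entropy log₂(5) = 2.3219 bits
- The more "peaked" or concentrated a distribution, the lower its entropy

Entropies:
  H(A) = 2.3219 bits
  H(B) = 1.1771 bits
  H(C) = 2.2209 bits

Ranking: A > C > B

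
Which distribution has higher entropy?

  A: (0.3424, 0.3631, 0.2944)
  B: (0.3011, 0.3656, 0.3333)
B

Both distributions are close to uniform, making this a harder comparison.

H(A) = 1.5795 bits
H(B) = 1.5805 bits

The distribution closer to uniform has higher entropy.
Answer: B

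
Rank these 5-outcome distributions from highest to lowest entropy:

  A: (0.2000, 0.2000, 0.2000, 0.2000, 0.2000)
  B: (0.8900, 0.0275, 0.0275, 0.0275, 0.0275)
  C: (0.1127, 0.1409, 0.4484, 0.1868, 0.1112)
A > C > B

Key insight: Entropy is maximized by uniform distributions and minimized by concentrated distributions.

- Uniform distributions have maximum entropy log₂(5) = 2.3219 bits
- The more "peaked" or concentrated a distribution, the lower its entropy

Entropies:
  H(A) = 2.3219 bits
  H(B) = 0.7199 bits
  H(C) = 2.0767 bits

Ranking: A > C > B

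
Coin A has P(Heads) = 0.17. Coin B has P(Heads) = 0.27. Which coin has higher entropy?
B

For binary distributions, entropy is maximized at p=0.5 and decreases as p moves toward 0 or 1.

H(A) = H(0.17) = 0.6577 bits
H(B) = H(0.27) = 0.8415 bits

Distribution B (p=0.27) is closer to uniform (p=0.5), so it has higher entropy.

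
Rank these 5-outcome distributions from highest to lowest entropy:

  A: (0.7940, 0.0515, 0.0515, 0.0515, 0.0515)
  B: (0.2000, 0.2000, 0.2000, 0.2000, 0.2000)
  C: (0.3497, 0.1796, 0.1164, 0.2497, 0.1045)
B > C > A

Key insight: Entropy is maximized by uniform distributions and minimized by concentrated distributions.

- Uniform distributions have maximum entropy log₂(5) = 2.3219 bits
- The more "peaked" or concentrated a distribution, the lower its entropy

Entropies:
  H(A) = 1.1458 bits
  H(B) = 2.3219 bits
  H(C) = 2.1766 bits

Ranking: B > C > A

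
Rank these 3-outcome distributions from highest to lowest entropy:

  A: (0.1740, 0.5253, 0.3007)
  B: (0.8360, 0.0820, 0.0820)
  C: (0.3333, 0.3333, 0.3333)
C > A > B

Key insight: Entropy is maximized by uniform distributions and minimized by concentrated distributions.

- Uniform distributions have maximum entropy log₂(3) = 1.5850 bits
- The more "peaked" or concentrated a distribution, the lower its entropy

Entropies:
  H(A) = 1.4482 bits
  H(B) = 0.8078 bits
  H(C) = 1.5850 bits

Ranking: C > A > B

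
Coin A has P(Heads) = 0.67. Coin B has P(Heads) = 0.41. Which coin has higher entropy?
B

For binary distributions, entropy is maximized at p=0.5 and decreases as p moves toward 0 or 1.

H(A) = H(0.67) = 0.9149 bits
H(B) = H(0.41) = 0.9765 bits

Distribution B (p=0.41) is closer to uniform (p=0.5), so it has higher entropy.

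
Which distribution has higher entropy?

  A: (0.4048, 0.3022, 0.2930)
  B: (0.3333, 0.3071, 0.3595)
B

Both distributions are close to uniform, making this a harder comparison.

H(A) = 1.5688 bits
H(B) = 1.5820 bits

The distribution closer to uniform has higher entropy.
Answer: B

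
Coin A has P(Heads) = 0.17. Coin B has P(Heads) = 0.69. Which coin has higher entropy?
B

For binary distributions, entropy is maximized at p=0.5 and decreases as p moves toward 0 or 1.

H(A) = H(0.17) = 0.6577 bits
H(B) = H(0.69) = 0.8932 bits

Distribution B (p=0.69) is closer to uniform (p=0.5), so it has higher entropy.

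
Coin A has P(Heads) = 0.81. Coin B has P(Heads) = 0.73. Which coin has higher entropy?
B

For binary distributions, entropy is maximized at p=0.5 and decreases as p moves toward 0 or 1.

H(A) = H(0.81) = 0.7015 bits
H(B) = H(0.73) = 0.8415 bits

Distribution B (p=0.73) is closer to uniform (p=0.5), so it has higher entropy.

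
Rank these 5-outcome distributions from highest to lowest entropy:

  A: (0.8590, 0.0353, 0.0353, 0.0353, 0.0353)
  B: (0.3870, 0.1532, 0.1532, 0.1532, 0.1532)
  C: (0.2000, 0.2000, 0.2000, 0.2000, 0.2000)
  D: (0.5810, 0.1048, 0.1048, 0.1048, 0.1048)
C > B > D > A

Key insight: Entropy is maximized by uniform distributions and minimized by concentrated distributions.

Entropies:
  H(A) = 0.8689 bits
  H(B) = 2.1888 bits
  H(C) = 2.3219 bits
  H(D) = 1.8190 bits

Ranking: C > B > D > A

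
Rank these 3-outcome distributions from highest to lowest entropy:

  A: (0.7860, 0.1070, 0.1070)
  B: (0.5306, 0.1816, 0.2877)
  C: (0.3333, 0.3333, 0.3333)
C > B > A

Key insight: Entropy is maximized by uniform distributions and minimized by concentrated distributions.

- Uniform distributions have maximum entropy log₂(3) = 1.5850 bits
- The more "peaked" or concentrated a distribution, the lower its entropy

Entropies:
  H(A) = 0.9631 bits
  H(B) = 1.4492 bits
  H(C) = 1.5850 bits

Ranking: C > B > A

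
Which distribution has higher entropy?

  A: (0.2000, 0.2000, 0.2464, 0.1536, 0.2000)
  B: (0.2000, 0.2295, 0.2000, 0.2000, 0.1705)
B

Both distributions are close to uniform, making this a harder comparison.

H(A) = 2.3063 bits
H(B) = 2.3156 bits

The distribution closer to uniform has higher entropy.
Answer: B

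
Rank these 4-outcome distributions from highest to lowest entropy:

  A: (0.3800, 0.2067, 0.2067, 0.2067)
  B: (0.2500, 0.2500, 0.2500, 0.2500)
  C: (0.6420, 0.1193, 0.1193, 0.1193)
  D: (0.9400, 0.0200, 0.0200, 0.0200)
B > A > C > D

Key insight: Entropy is maximized by uniform distributions and minimized by concentrated distributions.

Entropies:
  H(A) = 1.9407 bits
  H(B) = 2.0000 bits
  H(C) = 1.5084 bits
  H(D) = 0.4225 bits

Ranking: B > A > C > D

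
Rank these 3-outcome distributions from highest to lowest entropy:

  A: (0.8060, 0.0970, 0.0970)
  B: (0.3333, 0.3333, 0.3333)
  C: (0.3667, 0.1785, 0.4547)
B > C > A

Key insight: Entropy is maximized by uniform distributions and minimized by concentrated distributions.

- Uniform distributions have maximum entropy log₂(3) = 1.5850 bits
- The more "peaked" or concentrated a distribution, the lower its entropy

Entropies:
  H(A) = 0.9038 bits
  H(B) = 1.5850 bits
  H(C) = 1.4915 bits

Ranking: B > C > A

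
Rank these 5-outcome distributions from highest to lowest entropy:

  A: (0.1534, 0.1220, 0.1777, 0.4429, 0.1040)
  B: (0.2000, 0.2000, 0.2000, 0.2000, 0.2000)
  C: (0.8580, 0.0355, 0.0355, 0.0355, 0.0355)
B > A > C

Key insight: Entropy is maximized by uniform distributions and minimized by concentrated distributions.

- Uniform distributions have maximum entropy log₂(5) = 2.3219 bits
- The more "peaked" or concentrated a distribution, the lower its entropy

Entropies:
  H(A) = 2.0881 bits
  H(B) = 2.3219 bits
  H(C) = 0.8735 bits

Ranking: B > A > C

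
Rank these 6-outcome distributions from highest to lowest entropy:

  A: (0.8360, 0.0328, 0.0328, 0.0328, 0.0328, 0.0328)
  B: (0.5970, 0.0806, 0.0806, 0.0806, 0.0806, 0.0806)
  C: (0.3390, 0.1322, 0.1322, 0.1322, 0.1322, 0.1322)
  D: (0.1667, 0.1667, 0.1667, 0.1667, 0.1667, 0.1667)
D > C > B > A

Key insight: Entropy is maximized by uniform distributions and minimized by concentrated distributions.

Entropies:
  H(A) = 1.0246 bits
  H(B) = 1.9084 bits
  H(C) = 2.4587 bits
  H(D) = 2.5850 bits

Ranking: D > C > B > A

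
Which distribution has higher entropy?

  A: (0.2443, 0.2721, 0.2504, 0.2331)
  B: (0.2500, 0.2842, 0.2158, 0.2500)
A

Both distributions are close to uniform, making this a harder comparison.

H(A) = 1.9977 bits
H(B) = 1.9932 bits

The distribution closer to uniform has higher entropy.
Answer: A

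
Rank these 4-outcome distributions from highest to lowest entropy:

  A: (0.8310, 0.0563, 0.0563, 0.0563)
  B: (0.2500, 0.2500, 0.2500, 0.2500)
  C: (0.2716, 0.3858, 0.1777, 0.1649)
B > C > A

Key insight: Entropy is maximized by uniform distributions and minimized by concentrated distributions.

- Uniform distributions have maximum entropy log₂(4) = 2.0000 bits
- The more "peaked" or concentrated a distribution, the lower its entropy

Entropies:
  H(A) = 0.9233 bits
  H(B) = 2.0000 bits
  H(C) = 1.9125 bits

Ranking: B > C > A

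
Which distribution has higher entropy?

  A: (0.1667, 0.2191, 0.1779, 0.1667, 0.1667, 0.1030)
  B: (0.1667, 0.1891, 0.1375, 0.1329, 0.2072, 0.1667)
B

Both distributions are close to uniform, making this a harder comparison.

H(A) = 2.5533 bits
H(B) = 2.5670 bits

The distribution closer to uniform has higher entropy.
Answer: B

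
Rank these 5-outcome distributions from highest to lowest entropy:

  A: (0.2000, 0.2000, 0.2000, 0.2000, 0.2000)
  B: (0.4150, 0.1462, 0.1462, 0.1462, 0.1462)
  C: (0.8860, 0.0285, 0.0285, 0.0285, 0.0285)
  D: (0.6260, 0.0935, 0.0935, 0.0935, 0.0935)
A > B > D > C

Key insight: Entropy is maximized by uniform distributions and minimized by concentrated distributions.

Entropies:
  H(A) = 2.3219 bits
  H(B) = 2.1491 bits
  H(C) = 0.7399 bits
  H(D) = 1.7017 bits

Ranking: A > B > D > C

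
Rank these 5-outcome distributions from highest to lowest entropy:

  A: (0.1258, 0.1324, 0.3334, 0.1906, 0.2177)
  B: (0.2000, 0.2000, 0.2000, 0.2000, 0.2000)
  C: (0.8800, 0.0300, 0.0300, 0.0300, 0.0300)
B > A > C

Key insight: Entropy is maximized by uniform distributions and minimized by concentrated distributions.

- Uniform distributions have maximum entropy log₂(5) = 2.3219 bits
- The more "peaked" or concentrated a distribution, the lower its entropy

Entropies:
  H(A) = 2.2255 bits
  H(B) = 2.3219 bits
  H(C) = 0.7694 bits

Ranking: B > A > C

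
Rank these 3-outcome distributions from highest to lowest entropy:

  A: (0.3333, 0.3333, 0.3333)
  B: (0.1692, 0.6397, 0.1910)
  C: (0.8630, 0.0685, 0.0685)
A > B > C

Key insight: Entropy is maximized by uniform distributions and minimized by concentrated distributions.

- Uniform distributions have maximum entropy log₂(3) = 1.5850 bits
- The more "peaked" or concentrated a distribution, the lower its entropy

Entropies:
  H(A) = 1.5850 bits
  H(B) = 1.3022 bits
  H(C) = 0.7133 bits

Ranking: A > B > C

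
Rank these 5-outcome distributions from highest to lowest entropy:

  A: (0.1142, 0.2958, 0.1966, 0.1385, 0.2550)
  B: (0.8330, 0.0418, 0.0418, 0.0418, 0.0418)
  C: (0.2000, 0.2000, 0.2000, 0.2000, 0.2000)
C > A > B

Key insight: Entropy is maximized by uniform distributions and minimized by concentrated distributions.

- Uniform distributions have maximum entropy log₂(5) = 2.3219 bits
- The more "peaked" or concentrated a distribution, the lower its entropy

Entropies:
  H(A) = 2.2363 bits
  H(B) = 0.9848 bits
  H(C) = 2.3219 bits

Ranking: C > A > B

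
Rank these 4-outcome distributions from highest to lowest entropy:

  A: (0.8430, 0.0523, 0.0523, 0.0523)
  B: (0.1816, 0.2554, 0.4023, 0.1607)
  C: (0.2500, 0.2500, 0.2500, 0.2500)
C > B > A

Key insight: Entropy is maximized by uniform distributions and minimized by concentrated distributions.

- Uniform distributions have maximum entropy log₂(4) = 2.0000 bits
- The more "peaked" or concentrated a distribution, the lower its entropy

Entropies:
  H(A) = 0.8759 bits
  H(B) = 1.9022 bits
  H(C) = 2.0000 bits

Ranking: C > B > A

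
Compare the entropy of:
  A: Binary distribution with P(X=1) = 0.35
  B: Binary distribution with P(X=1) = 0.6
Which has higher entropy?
B

For binary distributions, entropy is maximized at p=0.5 and decreases as p moves toward 0 or 1.

H(A) = H(0.35) = 0.9341 bits
H(B) = H(0.6) = 0.9710 bits

Distribution B (p=0.6) is closer to uniform (p=0.5), so it has higher entropy.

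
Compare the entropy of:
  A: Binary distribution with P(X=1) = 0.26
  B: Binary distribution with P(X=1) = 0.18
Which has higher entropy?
A

For binary distributions, entropy is maximized at p=0.5 and decreases as p moves toward 0 or 1.

H(A) = H(0.26) = 0.8267 bits
H(B) = H(0.18) = 0.6801 bits

Distribution A (p=0.26) is closer to uniform (p=0.5), so it has higher entropy.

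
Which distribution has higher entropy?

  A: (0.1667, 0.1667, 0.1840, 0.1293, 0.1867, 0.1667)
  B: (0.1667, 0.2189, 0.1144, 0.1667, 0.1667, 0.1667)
A

Both distributions are close to uniform, making this a harder comparison.

H(A) = 2.5755 bits
H(B) = 2.5609 bits

The distribution closer to uniform has higher entropy.
Answer: A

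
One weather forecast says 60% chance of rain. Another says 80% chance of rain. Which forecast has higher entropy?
60% forecast

Treat each forecast as a Bernoulli distribution. Binary entropy is maximized at p=0.5 and falls off symmetrically toward 0 or 1. The 60% forecast is closer to 50%, so it is more uncertain. H(60%) ≈ 0.971 bits, H(80%) ≈ 0.722 bits.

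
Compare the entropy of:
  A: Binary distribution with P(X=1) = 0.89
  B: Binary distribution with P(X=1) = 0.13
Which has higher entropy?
B

For binary distributions, entropy is maximized at p=0.5 and decreases as p moves toward 0 or 1.

H(A) = H(0.89) = 0.4999 bits
H(B) = H(0.13) = 0.5574 bits

Distribution B (p=0.13) is closer to uniform (p=0.5), so it has higher entropy.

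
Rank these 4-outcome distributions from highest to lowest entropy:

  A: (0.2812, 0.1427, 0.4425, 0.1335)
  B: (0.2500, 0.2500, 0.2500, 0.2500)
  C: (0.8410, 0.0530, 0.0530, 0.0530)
B > A > C

Key insight: Entropy is maximized by uniform distributions and minimized by concentrated distributions.

- Uniform distributions have maximum entropy log₂(4) = 2.0000 bits
- The more "peaked" or concentrated a distribution, the lower its entropy

Entropies:
  H(A) = 1.8239 bits
  H(B) = 2.0000 bits
  H(C) = 0.8839 bits

Ranking: B > A > C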